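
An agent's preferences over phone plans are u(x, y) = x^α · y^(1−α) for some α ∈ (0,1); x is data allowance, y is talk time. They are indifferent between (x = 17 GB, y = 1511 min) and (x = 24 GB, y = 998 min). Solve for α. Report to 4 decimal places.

α ≈ 0.5460

Set the two utilities equal: 17^α·1511^(1−α) = 24^α·998^(1−α).
Rearrange to (17/24)^α = (998/1511)^(1−α) and take logs: α·-0.3448405 = (1−α)·-0.4147737.
With A = -0.3448405 and B = -0.4147737: α·A = (1−α)·B, so α = B/(A+B) = -0.4147737/-0.7596142 ≈ 0.5460.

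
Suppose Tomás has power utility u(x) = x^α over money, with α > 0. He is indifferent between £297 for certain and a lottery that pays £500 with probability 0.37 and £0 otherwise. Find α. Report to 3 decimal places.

Since u(0) = 0, the lottery's EU is 0.37·500^α.
Equating: 297^α = 0.37·500^α, i.e. 0.5940^α = 0.37.
Taking logs: α·ln(297/500) = ln(0.37), so α = -0.994252 / -0.520876 ≈ 1.909.

α ≈ 1.909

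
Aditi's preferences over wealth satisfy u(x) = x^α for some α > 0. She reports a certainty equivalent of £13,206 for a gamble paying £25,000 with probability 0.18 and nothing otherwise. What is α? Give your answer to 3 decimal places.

Since u(0) = 0, the lottery's EU is 0.18·25000^α.
Setting u(13206) equal to that: 13206^α = 0.18·25000^α ⇒ (13206/25000)^α = 0.18.
α = ln(0.18) / ln(13206/25000) = -1.714798/-0.638205 ≈ 2.687.

α ≈ 2.687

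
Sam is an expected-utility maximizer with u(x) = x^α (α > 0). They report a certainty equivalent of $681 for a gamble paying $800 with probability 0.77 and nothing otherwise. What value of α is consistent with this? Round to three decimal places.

α ≈ 1.623

EU(lottery) = 0.77·800^α + 0.23·0 = 0.77·800^α.
Equating: 681^α = 0.77·800^α, i.e. 0.8512^α = 0.77.
Take logs: α = ln 0.77 / ln(681/800) ≈ 1.62289.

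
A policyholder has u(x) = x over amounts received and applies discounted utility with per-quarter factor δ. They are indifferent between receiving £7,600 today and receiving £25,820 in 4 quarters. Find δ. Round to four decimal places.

δ ≈ 0.7366

The payoff in 4 quarters is discounted by δ^4, so u(7600) = δ^4·u(25820) and δ^4 = u(7600)/u(25820).
With u(x) = x: δ^4 = 7600/25820 = 0.29435.
Hence δ = (0.29435)^(1/4) = 0.736571.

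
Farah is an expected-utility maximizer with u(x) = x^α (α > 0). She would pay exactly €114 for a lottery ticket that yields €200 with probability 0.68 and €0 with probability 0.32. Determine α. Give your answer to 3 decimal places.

Since u(0) = 0, the lottery's EU is 0.68·200^α.
Setting u(114) equal to that: 114^α = 0.68·200^α ⇒ (114/200)^α = 0.68.
Taking logs: α·ln(114/200) = ln(0.68), so α = -0.385662 / -0.562119 ≈ 0.686.

α ≈ 0.686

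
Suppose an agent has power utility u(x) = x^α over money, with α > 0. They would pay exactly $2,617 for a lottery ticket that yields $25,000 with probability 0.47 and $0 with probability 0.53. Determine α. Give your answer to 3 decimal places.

The lottery's expected utility is 0.47·u(25000) + 0.53·u(0) = 0.47·25000^α (since u(0) = 0 for α > 0).
Equating: 2617^α = 0.47·25000^α, i.e. 0.1047^α = 0.47.
α = ln(0.47) / ln(2617/25000) = -0.755023/-2.256847 ≈ 0.335.

α ≈ 0.335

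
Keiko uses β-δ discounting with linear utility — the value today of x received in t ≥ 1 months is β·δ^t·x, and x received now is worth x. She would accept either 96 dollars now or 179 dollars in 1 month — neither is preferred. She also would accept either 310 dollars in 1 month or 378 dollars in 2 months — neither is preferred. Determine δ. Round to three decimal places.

δ ≈ 0.820

Both payoffs in the second observation are in the future, so β drops out: δ^1·310 = δ^2·378 ⇒ δ = 310/378 = 0.82011.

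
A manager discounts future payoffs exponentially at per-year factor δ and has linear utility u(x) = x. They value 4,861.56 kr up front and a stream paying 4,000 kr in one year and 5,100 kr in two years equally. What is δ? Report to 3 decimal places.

δ ≈ 0.660

Equating present values: 4861.56 = 4000δ + 5100δ².
That is, 5100δ² + 4000δ − 4861.56 = 0, a quadratic in δ.
δ = (−4000 + √(4000² + 4·5100·4861.56)) / (2·5100) = (−4000 + √115175824.00) / 10200 ≈ 0.660.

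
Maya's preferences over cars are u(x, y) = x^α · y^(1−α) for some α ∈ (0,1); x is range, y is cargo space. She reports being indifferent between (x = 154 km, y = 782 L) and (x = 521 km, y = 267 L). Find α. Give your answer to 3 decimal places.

α ≈ 0.469

The Cobb–Douglas utilities coincide, so 154^α·782^(1−α) = 521^α·267^(1−α).
(154/521)^α = (267/782)^(1−α); take logs: α·ln(154/521) = (1−α)·ln(267/782), i.e. α·-1.218797 = (1−α)·-1.074606.
With A = -1.218797 and B = -1.074606: α·A = (1−α)·B, so α = B/(A+B) = -1.074606/-2.293403 ≈ 0.469.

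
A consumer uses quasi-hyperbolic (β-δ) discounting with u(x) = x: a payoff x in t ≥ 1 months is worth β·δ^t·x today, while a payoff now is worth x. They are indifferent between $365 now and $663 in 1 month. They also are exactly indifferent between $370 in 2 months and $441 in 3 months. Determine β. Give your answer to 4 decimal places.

Both payoffs in the second observation are in the future, so β drops out: δ^2·370 = δ^3·441 ⇒ δ = 370/441 = 0.83900.
Now use the now-vs-future pair: 365 = β·δ·663 gives β = 365/(0.83900·663) ≈ 0.6562.

β ≈ 0.6562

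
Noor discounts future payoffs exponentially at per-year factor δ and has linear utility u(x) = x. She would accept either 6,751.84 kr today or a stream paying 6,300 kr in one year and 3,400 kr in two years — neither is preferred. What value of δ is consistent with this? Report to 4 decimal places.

Present value of the stream is 6300·δ + 3400·δ². Indifference gives 6300δ + 3400δ² = 6751.84.
So 3400δ² + 6300δ − 6751.84 = 0.
δ = (−6300 + √(6300² + 4·3400·6751.84)) / (2·3400) = (−6300 + √131515024.00) / 6800 ≈ 0.7600.

δ ≈ 0.7600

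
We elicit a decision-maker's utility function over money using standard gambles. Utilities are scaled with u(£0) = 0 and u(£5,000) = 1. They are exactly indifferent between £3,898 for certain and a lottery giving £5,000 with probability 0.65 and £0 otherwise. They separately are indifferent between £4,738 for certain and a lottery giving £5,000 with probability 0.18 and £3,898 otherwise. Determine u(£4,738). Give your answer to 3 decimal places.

First, u(£3,898) = 0.65·u(£5,000) + 0.35·u(£0) = 0.65.
Chaining: u(£4,738) = 0.18·1.00 + 0.82·0.65 = 0.7130.

0.713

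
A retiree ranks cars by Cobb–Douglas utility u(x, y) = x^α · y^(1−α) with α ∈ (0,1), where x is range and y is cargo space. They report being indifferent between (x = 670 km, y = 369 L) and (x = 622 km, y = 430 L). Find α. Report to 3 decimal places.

The Cobb–Douglas utilities coincide, so 670^α·369^(1−α) = 622^α·430^(1−α).
Rearrange to (670/622)^α = (430/369)^(1−α) and take logs: α·0.074338 = (1−α)·0.152989.
So α/(1−α) = (0.152989)/(0.074338) = 2.058019, and α = 2.058019/3.058019 ≈ 0.673.

α ≈ 0.673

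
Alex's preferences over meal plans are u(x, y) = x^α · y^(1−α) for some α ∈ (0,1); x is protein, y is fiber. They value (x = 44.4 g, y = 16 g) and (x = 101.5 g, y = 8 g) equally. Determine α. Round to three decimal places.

α ≈ 0.456

Indifference: 44.4^α · 16^(1−α) = 101.5^α · 8^(1−α).
Rearrange to (44.4/101.5)^α = (8/16)^(1−α) and take logs: α·-0.826819 = (1−α)·-0.693147.
With A = -0.826819 and B = -0.693147: α·A = (1−α)·B, so α = B/(A+B) = -0.693147/-1.519966 ≈ 0.456.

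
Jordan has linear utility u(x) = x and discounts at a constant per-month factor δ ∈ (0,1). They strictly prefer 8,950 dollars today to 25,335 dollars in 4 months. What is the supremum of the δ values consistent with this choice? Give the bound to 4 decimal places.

The preference means 8950 > δ^4·25335.
Hence δ^4 < 8950/25335 = 0.35327, and x ↦ x^(1/4) is increasing on (0,∞).
δ < 0.35327^(1/4) = 0.7709.

δ < 0.7709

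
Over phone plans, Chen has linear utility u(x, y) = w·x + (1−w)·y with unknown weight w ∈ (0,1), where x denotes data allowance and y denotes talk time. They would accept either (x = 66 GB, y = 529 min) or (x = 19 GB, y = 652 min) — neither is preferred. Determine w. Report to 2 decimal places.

Equating utilities: w·66 + (1−w)·529 = w·19 + (1−w)·652.
Rearranging, 47·w − 123·(1−w) = 0.
The marginal rate of substitution is 123/47, so w = 123/(47+123) = 0.72.

w = 0.72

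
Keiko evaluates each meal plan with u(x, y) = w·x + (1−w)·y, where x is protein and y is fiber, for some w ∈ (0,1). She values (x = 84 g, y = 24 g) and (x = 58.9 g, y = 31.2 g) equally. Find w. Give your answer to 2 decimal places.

w = 0.22

u(84,24) = u(58.9,31.2) means w·84 + (1−w)·24 = w·58.9 + (1−w)·31.2.
w·(84−58.9) = (1−w)·(31.2−24), i.e. w·25.1 = (1−w)·7.2.
The marginal rate of substitution is 7.2/25.1, so w = 7.2/(25.1+7.2) = 0.22.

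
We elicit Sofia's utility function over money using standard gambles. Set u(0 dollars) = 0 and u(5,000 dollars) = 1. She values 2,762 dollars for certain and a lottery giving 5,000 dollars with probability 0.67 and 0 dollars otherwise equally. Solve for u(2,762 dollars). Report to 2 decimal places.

0.67

By the standard-gamble method, u(2,762 dollars) is just the indifference probability on the best outcome: 0.67.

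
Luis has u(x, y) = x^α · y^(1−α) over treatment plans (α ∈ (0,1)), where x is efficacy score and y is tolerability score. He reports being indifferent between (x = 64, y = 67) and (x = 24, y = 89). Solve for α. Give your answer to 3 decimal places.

α ≈ 0.225

Set the two utilities equal: 64^α·67^(1−α) = 24^α·89^(1−α).
Taking logs: α·ln 64 + (1−α)·ln 67 = α·ln 24 + (1−α)·ln 89, i.e. α·0.980829 = (1−α)·0.283944.
With A = 0.980829 and B = 0.283944: α·A = (1−α)·B, so α = B/(A+B) = 0.283944/1.264773 ≈ 0.225.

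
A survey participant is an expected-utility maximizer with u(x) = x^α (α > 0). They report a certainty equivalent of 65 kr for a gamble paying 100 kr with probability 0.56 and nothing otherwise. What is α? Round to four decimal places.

α ≈ 1.3460

The lottery's expected utility is 0.56·u(100) + 0.44·u(0) = 0.56·100^α (since u(0) = 0 for α > 0).
Indifference: 65^α = 0.56·100^α, so (65/100)^α = 0.56.
Take logs: α = ln 0.56 / ln(65/100) ≈ 1.345964.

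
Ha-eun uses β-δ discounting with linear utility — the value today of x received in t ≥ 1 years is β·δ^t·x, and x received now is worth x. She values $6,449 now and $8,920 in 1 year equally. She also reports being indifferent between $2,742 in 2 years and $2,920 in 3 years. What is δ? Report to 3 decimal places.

δ ≈ 0.939

Both payoffs in the second observation are in the future, so β drops out: δ^2·2742 = δ^3·2920 ⇒ δ = 2742/2920 = 0.93904.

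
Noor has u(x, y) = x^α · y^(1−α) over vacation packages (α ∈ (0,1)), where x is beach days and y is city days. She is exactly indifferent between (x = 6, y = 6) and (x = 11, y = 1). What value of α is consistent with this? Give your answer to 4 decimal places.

α ≈ 0.7472

The Cobb–Douglas utilities coincide, so 6^α·6^(1−α) = 11^α·1^(1−α).
Rearrange to (6/11)^α = (1/6)^(1−α) and take logs: α·-0.6061358 = (1−α)·-1.7917595.
So α/(1−α) = (-1.7917595)/(-0.6061358) = 2.9560364, and α = 2.9560364/3.9560364 ≈ 0.7472.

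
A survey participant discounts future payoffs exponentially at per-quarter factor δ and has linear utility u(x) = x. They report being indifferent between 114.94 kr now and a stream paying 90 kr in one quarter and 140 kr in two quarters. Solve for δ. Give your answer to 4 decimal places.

δ ≈ 0.6400

The stream is worth 90δ + 140δ² today, so 90δ + 140δ² = 114.94.
So 140δ² + 90δ − 114.94 = 0.
By the quadratic formula (taking the positive root), δ = (−90 + √72466.40) / 280 ≈ 0.6400.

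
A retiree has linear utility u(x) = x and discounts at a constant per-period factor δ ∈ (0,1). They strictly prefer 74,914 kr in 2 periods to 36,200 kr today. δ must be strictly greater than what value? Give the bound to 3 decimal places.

δ > 0.695

Comparing present values: 36200 < δ^2·74914.
So δ^2 > 36200/74914 = 0.48322; taking the square root of both positive sides preserves the inequality.
δ > (36200/74914)^(1/2) ≈ 0.695.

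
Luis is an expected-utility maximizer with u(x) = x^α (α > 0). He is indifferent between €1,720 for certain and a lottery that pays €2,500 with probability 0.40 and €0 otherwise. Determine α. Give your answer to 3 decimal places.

α ≈ 2.450

EU(lottery) = 0.40·2500^α + 0.60·0 = 0.40·2500^α.
Indifference: 1720^α = 0.40·2500^α, so (1720/2500)^α = 0.40.
Take logs: α = ln 0.40 / ln(1720/2500) ≈ 2.45020.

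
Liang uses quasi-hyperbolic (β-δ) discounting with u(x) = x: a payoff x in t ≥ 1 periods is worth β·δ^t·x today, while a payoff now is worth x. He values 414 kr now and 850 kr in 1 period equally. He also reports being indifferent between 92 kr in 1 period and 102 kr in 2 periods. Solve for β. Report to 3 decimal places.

β ≈ 0.540

From the later pair, β·δ^1·92 = β·δ^2·102; dividing through, δ = 92/102 = 0.90196.
The first indifference: 414 = β·δ·850, so β = 414/(δ·850) = 414/(0.90196·850) ≈ 0.540.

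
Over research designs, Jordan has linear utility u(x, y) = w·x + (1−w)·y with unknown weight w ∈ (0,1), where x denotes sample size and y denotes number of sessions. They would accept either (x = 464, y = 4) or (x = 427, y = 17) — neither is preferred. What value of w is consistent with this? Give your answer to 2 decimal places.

w = 0.26

u(464,4) = u(427,17) means w·464 + (1−w)·4 = w·427 + (1−w)·17.
w·(464−427) = (1−w)·(17−4), i.e. w·37 = (1−w)·13.
Hence w = 13/(37+13) = 13/50 = 0.26.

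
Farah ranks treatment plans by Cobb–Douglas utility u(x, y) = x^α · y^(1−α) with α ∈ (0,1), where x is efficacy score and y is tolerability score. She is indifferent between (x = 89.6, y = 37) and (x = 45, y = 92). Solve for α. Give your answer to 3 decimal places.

α ≈ 0.569

Set the two utilities equal: 89.6^α·37^(1−α) = 45^α·92^(1−α).
Rearrange to (89.6/45)^α = (92/37)^(1−α) and take logs: α·0.688693 = (1−α)·0.910871.
Thus α·(1.599564) = 0.910871, so α = 0.910871/1.599564 ≈ 0.569.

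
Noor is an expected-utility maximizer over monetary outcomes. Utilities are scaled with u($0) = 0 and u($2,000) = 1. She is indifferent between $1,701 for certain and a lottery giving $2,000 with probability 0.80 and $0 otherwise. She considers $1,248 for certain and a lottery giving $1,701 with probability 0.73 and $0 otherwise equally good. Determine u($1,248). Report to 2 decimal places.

First, u($1,701) = 0.80·u($2,000) + 0.20·u($0) = 0.80.
Chaining: u($1,248) = 0.73·0.80 + 0.27·0.00 = 0.5840.

0.58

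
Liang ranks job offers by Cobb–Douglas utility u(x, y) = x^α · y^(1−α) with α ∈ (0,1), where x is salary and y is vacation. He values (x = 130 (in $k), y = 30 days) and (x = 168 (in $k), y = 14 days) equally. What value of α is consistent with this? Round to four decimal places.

α ≈ 0.7482

Set the two utilities equal: 130^α·30^(1−α) = 168^α·14^(1−α).
Taking logs: α·ln 130 + (1−α)·ln 30 = α·ln 168 + (1−α)·ln 14, i.e. α·-0.2564295 = (1−α)·-0.7621401.
So α/(1−α) = (-0.7621401)/(-0.2564295) = 2.9721233, and α = 2.9721233/3.9721233 ≈ 0.7482.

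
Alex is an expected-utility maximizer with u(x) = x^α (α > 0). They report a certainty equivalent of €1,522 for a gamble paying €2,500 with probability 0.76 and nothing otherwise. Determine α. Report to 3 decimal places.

α ≈ 0.553

The lottery's expected utility is 0.76·u(2500) + 0.24·u(0) = 0.76·2500^α (since u(0) = 0 for α > 0).
Equating: 1522^α = 0.76·2500^α, i.e. 0.6088^α = 0.76.
α = ln(0.76) / ln(1522/2500) = -0.274437/-0.496265 ≈ 0.553.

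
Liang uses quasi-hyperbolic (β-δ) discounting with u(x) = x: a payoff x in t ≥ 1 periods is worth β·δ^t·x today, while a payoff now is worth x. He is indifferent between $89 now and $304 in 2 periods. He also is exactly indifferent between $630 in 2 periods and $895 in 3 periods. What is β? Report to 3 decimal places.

β ≈ 0.591

From the later pair, β·δ^2·630 = β·δ^3·895; dividing through, δ = 630/895 = 0.70391.
Substituting δ into 89 = β·δ^2·304: β = 89/(150.629) ≈ 0.591.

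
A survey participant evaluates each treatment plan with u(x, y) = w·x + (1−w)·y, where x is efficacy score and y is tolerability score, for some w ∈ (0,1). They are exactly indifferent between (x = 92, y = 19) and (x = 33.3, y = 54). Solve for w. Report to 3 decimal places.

Equating utilities: w·92 + (1−w)·19 = w·33.3 + (1−w)·54.
w·(92−33.3) = (1−w)·(54−19), i.e. w·58.7 = (1−w)·35.
The marginal rate of substitution is 35/58.7, so w = 35/(58.7+35) = 0.374.

w = 0.374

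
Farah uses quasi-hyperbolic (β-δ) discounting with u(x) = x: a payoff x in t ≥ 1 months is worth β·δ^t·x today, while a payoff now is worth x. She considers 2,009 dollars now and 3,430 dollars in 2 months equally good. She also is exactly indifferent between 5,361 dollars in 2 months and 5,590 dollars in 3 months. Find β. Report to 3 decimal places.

β ≈ 0.637

The second indifference involves only future payoffs, so β cancels: β·δ^2·5361 = β·δ^3·5590, giving δ = 5361/5590 = 0.95903.
The first indifference: 2009 = β·δ^2·3430, so β = 2009/(δ^2·3430) = 2009/(0.91975·3430) ≈ 0.637.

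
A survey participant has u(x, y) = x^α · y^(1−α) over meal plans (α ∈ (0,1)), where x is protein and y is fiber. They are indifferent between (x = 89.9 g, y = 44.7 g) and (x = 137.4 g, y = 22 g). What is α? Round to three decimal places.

Indifference: 89.9^α · 44.7^(1−α) = 137.4^α · 22^(1−α).
(89.9/137.4)^α = (22/44.7)^(1−α); take logs: α·ln(89.9/137.4) = (1−α)·ln(22/44.7), i.e. α·-0.424198 = (1−α)·-0.708931.
Thus α·(-1.133129) = -0.708931, so α = -0.708931/-1.133129 ≈ 0.626.

α ≈ 0.626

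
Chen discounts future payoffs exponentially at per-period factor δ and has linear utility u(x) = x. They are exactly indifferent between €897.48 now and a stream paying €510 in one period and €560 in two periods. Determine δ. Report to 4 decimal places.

δ ≈ 0.8900

The stream is worth 510δ + 560δ² today, so 510δ + 560δ² = 897.48.
So 560δ² + 510δ − 897.48 = 0.
δ = (−510 + √(510² + 4·560·897.48)) / (2·560) = (−510 + √2270455.20) / 1120 ≈ 0.8900.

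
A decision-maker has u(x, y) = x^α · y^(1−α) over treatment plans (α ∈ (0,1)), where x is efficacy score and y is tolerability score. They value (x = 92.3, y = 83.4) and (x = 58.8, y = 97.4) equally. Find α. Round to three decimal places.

α ≈ 0.256

Indifference: 92.3^α · 83.4^(1−α) = 58.8^α · 97.4^(1−α).
(92.3/58.8)^α = (97.4/83.4)^(1−α); take logs: α·ln(92.3/58.8) = (1−α)·ln(97.4/83.4), i.e. α·0.450902 = (1−α)·0.155178.
So α/(1−α) = (0.155178)/(0.450902) = 0.344150, and α = 0.344150/1.344150 ≈ 0.256.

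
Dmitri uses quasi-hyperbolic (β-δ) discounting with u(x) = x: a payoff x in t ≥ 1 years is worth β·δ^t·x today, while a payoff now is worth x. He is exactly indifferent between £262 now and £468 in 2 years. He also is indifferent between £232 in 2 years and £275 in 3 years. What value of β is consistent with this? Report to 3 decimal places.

β ≈ 0.787

Both payoffs in the second observation are in the future, so β drops out: δ^2·232 = δ^3·275 ⇒ δ = 232/275 = 0.84364.
Now use the now-vs-future pair: 262 = β·δ^2·468 gives β = 262/(0.71172·468) ≈ 0.787.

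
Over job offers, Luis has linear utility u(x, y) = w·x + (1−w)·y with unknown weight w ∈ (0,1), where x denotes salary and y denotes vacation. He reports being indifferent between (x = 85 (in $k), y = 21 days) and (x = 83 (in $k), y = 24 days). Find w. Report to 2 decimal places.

Indifference: w·85 + (1−w)·21 = w·83 + (1−w)·24.
Rearranging, 2·w − 3·(1−w) = 0.
Hence w = 3/(2+3) = 3/5 = 0.60.

w = 0.60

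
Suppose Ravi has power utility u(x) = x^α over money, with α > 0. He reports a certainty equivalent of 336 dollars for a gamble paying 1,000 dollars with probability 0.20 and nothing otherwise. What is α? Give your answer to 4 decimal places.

The lottery's expected utility is 0.20·u(1000) + 0.80·u(0) = 0.20·1000^α (since u(0) = 0 for α > 0).
Setting u(336) equal to that: 336^α = 0.20·1000^α ⇒ (336/1000)^α = 0.20.
Take logs: α = ln 0.20 / ln(336/1000) ≈ 1.475677.

α ≈ 1.4757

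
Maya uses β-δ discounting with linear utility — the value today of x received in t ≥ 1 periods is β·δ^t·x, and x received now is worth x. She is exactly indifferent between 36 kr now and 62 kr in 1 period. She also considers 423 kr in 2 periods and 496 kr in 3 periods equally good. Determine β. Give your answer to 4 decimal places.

The second indifference involves only future payoffs, so β cancels: β·δ^2·423 = β·δ^3·496, giving δ = 423/496 = 0.85282.
The first indifference: 36 = β·δ·62, so β = 36/(δ·62) = 36/(0.85282·62) ≈ 0.6809.

β ≈ 0.6809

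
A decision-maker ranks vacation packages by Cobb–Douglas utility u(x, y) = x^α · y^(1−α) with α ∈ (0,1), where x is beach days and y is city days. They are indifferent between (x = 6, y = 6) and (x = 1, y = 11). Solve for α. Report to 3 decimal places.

The Cobb–Douglas utilities coincide, so 6^α·6^(1−α) = 1^α·11^(1−α).
Taking logs: α·ln 6 + (1−α)·ln 6 = α·ln 1 + (1−α)·ln 11, i.e. α·1.791759 = (1−α)·0.606136.
Thus α·(2.397895) = 0.606136, so α = 0.606136/2.397895 ≈ 0.253.

α ≈ 0.253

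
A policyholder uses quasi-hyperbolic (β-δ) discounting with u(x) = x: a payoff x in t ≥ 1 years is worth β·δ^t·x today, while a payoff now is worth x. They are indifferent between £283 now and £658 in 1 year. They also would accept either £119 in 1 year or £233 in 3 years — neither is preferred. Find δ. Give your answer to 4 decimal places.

δ ≈ 0.7147

The second indifference involves only future payoffs, so β cancels: β·δ^1·119 = β·δ^3·233, giving δ^2 = 119/233 = 0.51073, so δ = 0.71465.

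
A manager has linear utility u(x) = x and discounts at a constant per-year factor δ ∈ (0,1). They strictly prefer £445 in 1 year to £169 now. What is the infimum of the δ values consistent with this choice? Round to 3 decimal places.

δ > 0.380

Comparing present values: 169 < δ·445.
So δ > 169/445 = 0.37978.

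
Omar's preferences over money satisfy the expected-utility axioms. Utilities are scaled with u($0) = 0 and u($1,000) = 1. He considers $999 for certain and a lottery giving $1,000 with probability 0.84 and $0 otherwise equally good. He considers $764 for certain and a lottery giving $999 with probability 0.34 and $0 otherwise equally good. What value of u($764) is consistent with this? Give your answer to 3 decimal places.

From the first indifference, u($999) = 0.84·u($1,000) + 0.16·u($0) = 0.84·1 + 0.16·0 = 0.84.
Chaining: u($764) = 0.34·0.84 + 0.66·0.00 = 0.2856.

0.286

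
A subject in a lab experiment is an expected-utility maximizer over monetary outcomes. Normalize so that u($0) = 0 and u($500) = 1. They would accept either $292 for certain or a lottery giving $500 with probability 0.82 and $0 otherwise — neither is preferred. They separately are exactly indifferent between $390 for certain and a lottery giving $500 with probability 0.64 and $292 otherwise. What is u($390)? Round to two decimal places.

0.94

From the first indifference, u($292) = 0.82·u($500) + 0.18·u($0) = 0.82·1 + 0.18·0 = 0.82.
Then u($390) = 0.64·u($500) + 0.36·u($292) = 0.64·1.00 + 0.36·0.82 = 0.9352.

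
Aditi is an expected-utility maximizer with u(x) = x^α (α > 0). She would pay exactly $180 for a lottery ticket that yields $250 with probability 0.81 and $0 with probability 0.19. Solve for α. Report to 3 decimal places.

EU(lottery) = 0.81·250^α + 0.19·0 = 0.81·250^α.
Equating: 180^α = 0.81·250^α, i.e. 0.7200^α = 0.81.
Take logs: α = ln 0.81 / ln(180/250) ≈ 0.64146.

α ≈ 0.641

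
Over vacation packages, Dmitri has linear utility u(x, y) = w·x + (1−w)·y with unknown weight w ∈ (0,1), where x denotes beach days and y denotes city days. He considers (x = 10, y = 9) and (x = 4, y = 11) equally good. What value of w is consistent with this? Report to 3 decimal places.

u(10,9) = u(4,11) means w·10 + (1−w)·9 = w·4 + (1−w)·11.
w·(10−4) = (1−w)·(11−9), i.e. w·6 = (1−w)·2.
Hence w = 2/(6+2) = 2/8 = 0.250.

w = 0.250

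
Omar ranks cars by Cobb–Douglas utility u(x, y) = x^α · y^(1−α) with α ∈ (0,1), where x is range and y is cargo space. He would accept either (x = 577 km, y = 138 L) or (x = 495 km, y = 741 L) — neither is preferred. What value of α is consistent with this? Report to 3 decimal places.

α ≈ 0.916

Indifference: 577^α · 138^(1−α) = 495^α · 741^(1−α).
(577/495)^α = (741/138)^(1−α); take logs: α·ln(577/495) = (1−α)·ln(741/138), i.e. α·0.153285 = (1−α)·1.680747.
Thus α·(1.834032) = 1.680747, so α = 1.680747/1.834032 ≈ 0.916.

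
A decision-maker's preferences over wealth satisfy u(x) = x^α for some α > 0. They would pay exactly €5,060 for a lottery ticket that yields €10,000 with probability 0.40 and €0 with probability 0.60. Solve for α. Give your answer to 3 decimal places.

The lottery's expected utility is 0.40·u(10000) + 0.60·u(0) = 0.40·10000^α (since u(0) = 0 for α > 0).
Setting u(5060) equal to that: 5060^α = 0.40·10000^α ⇒ (5060/10000)^α = 0.40.
Take logs: α = ln 0.40 / ln(5060/10000) ≈ 1.34508.

α ≈ 1.345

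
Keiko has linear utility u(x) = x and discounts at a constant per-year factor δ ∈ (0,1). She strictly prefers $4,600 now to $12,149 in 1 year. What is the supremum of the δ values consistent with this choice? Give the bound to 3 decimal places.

δ < 0.379

The preference means 4600 > δ·12149.
So δ < 4600/12149 = 0.37863.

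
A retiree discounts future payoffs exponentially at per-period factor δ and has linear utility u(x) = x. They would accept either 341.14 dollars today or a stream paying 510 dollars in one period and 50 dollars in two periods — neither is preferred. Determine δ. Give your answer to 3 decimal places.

δ ≈ 0.630

The stream is worth 510δ + 50δ² today, so 510δ + 50δ² = 341.14.
Rearranged: 50δ² + 510δ − 341.14 = 0.
By the quadratic formula (taking the positive root), δ = (−510 + √328328.00) / 100 ≈ 0.630.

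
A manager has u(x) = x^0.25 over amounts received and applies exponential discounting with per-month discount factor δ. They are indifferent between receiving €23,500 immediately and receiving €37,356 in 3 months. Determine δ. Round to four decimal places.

δ ≈ 0.9621

Equating discounted utilities: u(23500) = δ^3·u(37356) ⇒ δ^3 = u(23500)/u(37356).
Since u(x) = x^0.25, δ^3 = (23500/37356)^0.25 = 0.62908^0.25 = 0.89059.
Taking the cube root: δ = 0.89059^(1/3) ≈ 0.9621.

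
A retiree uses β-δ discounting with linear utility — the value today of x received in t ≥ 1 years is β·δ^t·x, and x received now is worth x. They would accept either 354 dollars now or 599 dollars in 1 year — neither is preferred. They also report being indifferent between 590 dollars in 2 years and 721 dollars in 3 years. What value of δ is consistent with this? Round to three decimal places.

δ ≈ 0.818

Both payoffs in the second observation are in the future, so β drops out: δ^2·590 = δ^3·721 ⇒ δ = 590/721 = 0.81831.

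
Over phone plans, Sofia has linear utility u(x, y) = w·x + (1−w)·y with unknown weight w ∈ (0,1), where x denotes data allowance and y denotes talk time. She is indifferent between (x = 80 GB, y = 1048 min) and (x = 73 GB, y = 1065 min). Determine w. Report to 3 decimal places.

Indifference: w·80 + (1−w)·1048 = w·73 + (1−w)·1065.
Collecting terms: w·7 = (1−w)·17.
So w/(1−w) = 17/7 = 2.4286, giving w = 17/(7+17) = 0.708.

w = 0.708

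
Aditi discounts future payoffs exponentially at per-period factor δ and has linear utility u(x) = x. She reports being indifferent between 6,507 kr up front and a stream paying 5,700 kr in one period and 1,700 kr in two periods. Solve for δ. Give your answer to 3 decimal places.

The stream is worth 5700δ + 1700δ² today, so 5700δ + 1700δ² = 6507.
Rearranged: 1700δ² + 5700δ − 6507 = 0.
By the quadratic formula (taking the positive root), δ = (−5700 + √76737600.00) / 3400 ≈ 0.900.

δ ≈ 0.900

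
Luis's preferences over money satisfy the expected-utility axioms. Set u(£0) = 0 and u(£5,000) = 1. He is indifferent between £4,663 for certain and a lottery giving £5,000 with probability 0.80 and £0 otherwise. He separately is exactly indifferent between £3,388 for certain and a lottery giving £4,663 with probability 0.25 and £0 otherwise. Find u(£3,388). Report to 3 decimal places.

0.200

From the first indifference, u(£4,663) = 0.80·u(£5,000) + 0.20·u(£0) = 0.80·1 + 0.20·0 = 0.80.
The second indifference gives u(£3,388) = 0.25·u(£4,663) + 0.75·u(£0) = 0.25·0.80 + 0.75·0.00 = 0.2000.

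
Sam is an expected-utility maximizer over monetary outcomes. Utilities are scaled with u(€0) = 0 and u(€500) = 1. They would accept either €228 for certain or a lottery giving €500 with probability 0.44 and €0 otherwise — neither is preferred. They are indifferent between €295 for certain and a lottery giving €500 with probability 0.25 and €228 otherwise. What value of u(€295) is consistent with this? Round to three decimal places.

0.580

First, u(€228) = 0.44·u(€500) + 0.56·u(€0) = 0.44.
The second indifference gives u(€295) = 0.25·u(€500) + 0.75·u(€228) = 0.25·1.00 + 0.75·0.44 = 0.5800.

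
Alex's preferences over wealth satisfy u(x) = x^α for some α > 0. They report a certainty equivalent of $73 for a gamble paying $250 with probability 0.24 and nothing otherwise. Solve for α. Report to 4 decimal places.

α ≈ 1.1593

EU(lottery) = 0.24·250^α + 0.76·0 = 0.24·250^α.
Indifference: 73^α = 0.24·250^α, so (73/250)^α = 0.24.
Take logs: α = ln 0.24 / ln(73/250) ≈ 1.159313.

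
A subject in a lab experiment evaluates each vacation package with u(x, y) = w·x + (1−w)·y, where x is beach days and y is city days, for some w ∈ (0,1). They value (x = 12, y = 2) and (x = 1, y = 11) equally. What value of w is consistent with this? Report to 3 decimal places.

w = 0.450

u(12,2) = u(1,11) means w·12 + (1−w)·2 = w·1 + (1−w)·11.
Collecting terms: w·11 = (1−w)·9.
Hence w = 9/(11+9) = 9/20 = 0.450.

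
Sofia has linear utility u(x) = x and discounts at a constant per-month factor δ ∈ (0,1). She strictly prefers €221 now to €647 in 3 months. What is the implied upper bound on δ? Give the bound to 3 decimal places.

Under u(x) = x this choice says 221 > δ^3·647.
Dividing by 647: δ^3 < 0.34158. Both sides are positive, so the cube root keeps the direction.
δ < (221/647)^(1/3) ≈ 0.699.

δ < 0.699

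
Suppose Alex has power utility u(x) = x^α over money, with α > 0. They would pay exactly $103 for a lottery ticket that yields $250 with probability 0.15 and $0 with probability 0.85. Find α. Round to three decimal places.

EU(lottery) = 0.15·250^α + 0.85·0 = 0.15·250^α.
Indifference: 103^α = 0.15·250^α, so (103/250)^α = 0.15.
Taking logs: α·ln(103/250) = ln(0.15), so α = -1.897120 / -0.886732 ≈ 2.139.

α ≈ 2.139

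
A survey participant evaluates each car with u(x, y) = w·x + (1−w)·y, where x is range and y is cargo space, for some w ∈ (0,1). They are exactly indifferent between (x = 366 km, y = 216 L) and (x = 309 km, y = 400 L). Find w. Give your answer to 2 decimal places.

Equating utilities: w·366 + (1−w)·216 = w·309 + (1−w)·400.
w·(366−309) = (1−w)·(400−216), i.e. w·57 = (1−w)·184.
So w/(1−w) = 184/57 = 3.2281, giving w = 184/(57+184) = 0.76.

w = 0.76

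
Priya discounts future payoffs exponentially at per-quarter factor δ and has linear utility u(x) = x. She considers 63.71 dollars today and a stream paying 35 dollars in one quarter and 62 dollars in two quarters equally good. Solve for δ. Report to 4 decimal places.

Present value of the stream is 35·δ + 62·δ². Indifference gives 35δ + 62δ² = 63.71.
Rearranged: 62δ² + 35δ − 63.71 = 0.
By the quadratic formula (taking the positive root), δ = (−35 + √17025.08) / 124 ≈ 0.7700.

δ ≈ 0.7700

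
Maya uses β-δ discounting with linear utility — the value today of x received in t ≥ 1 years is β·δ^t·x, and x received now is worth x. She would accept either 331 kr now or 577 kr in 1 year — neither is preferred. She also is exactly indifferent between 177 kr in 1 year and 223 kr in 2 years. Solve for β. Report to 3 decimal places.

The second indifference involves only future payoffs, so β cancels: β·δ^1·177 = β·δ^2·223, giving δ = 177/223 = 0.79372.
The first indifference: 331 = β·δ·577, so β = 331/(δ·577) = 331/(0.79372·577) ≈ 0.723.

β ≈ 0.723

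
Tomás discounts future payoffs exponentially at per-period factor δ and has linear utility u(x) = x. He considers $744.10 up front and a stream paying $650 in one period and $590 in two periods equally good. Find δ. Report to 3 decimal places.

δ ≈ 0.700

Present value of the stream is 650·δ + 590·δ². Indifference gives 650δ + 590δ² = 744.10.
Rearranged: 590δ² + 650δ − 744.10 = 0.
By the quadratic formula (taking the positive root), δ = (−650 + √2178576.00) / 1180 ≈ 0.700.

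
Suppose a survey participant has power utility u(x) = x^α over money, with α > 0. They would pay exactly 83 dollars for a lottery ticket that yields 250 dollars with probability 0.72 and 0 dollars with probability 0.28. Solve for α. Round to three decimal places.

α ≈ 0.298

The lottery's expected utility is 0.72·u(250) + 0.28·u(0) = 0.72·250^α (since u(0) = 0 for α > 0).
Indifference: 83^α = 0.72·250^α, so (83/250)^α = 0.72.
Taking logs: α·ln(83/250) = ln(0.72), so α = -0.328504 / -1.102620 ≈ 0.298.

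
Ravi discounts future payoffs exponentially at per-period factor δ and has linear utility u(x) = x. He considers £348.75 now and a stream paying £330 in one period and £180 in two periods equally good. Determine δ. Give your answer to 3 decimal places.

δ ≈ 0.750

Present value of the stream is 330·δ + 180·δ². Indifference gives 330δ + 180δ² = 348.75.
Rearranged: 180δ² + 330δ − 348.75 = 0.
δ = (−330 + √(330² + 4·180·348.75)) / (2·180) = (−330 + √360000.00) / 360 ≈ 0.750.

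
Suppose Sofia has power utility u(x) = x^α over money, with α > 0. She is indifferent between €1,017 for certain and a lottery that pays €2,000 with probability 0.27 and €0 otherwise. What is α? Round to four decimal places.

EU(lottery) = 0.27·2000^α + 0.73·0 = 0.27·2000^α.
Indifference: 1017^α = 0.27·2000^α, so (1017/2000)^α = 0.27.
Take logs: α = ln 0.27 / ln(1017/2000) ≈ 1.936053.

α ≈ 1.9361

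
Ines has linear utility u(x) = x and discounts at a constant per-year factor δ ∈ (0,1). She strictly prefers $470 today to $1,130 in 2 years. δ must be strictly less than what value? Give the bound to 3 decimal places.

Under u(x) = x this choice says 470 > δ^2·1130.
Dividing by 1130: δ^2 < 0.41593. Both sides are positive, so the square root keeps the direction.
δ < 0.41593^(1/2) = 0.645.

δ < 0.645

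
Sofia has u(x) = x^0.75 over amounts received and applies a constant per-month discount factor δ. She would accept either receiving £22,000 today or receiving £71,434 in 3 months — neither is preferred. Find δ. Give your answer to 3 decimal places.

δ ≈ 0.745

Equating discounted utilities: u(22000) = δ^3·u(71434) ⇒ δ^3 = u(22000)/u(71434).
Since u(x) = x^0.75, δ^3 = (22000/71434)^0.75 = 0.30798^0.75 = 0.41342.
Hence δ = (0.41342)^(1/3) = 0.74495.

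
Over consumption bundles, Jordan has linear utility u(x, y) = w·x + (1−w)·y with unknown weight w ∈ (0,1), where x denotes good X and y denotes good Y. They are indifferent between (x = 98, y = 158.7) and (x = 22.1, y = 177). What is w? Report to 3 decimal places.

Indifference: w·98 + (1−w)·158.7 = w·22.1 + (1−w)·177.
Collecting terms: w·75.9 = (1−w)·18.3.
The marginal rate of substitution is 18.3/75.9, so w = 18.3/(75.9+18.3) = 0.194.

w = 0.194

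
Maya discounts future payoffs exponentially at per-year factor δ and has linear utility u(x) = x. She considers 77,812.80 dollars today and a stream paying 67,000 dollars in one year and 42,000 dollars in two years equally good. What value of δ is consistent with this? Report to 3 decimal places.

δ ≈ 0.780

The stream is worth 67000δ + 42000δ² today, so 67000δ + 42000δ² = 77812.80.
So 42000δ² + 67000δ − 77812.80 = 0.
By the quadratic formula (taking the positive root), δ = (−67000 + √17561550400.00) / 84000 ≈ 0.780.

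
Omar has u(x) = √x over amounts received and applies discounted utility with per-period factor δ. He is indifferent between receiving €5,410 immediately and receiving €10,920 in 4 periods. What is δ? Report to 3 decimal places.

δ ≈ 0.916

Indifference means u(5410) = δ^4 · u(10920), so δ^4 = u(5410)/u(10920).
Since u(x) = √x, δ^4 = √(5410/10920) = 0.70386.
So δ = 0.70386^(1/4) ≈ 0.916.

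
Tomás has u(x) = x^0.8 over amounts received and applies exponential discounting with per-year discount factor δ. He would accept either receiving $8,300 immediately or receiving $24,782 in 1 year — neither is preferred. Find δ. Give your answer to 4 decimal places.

δ ≈ 0.4168

Indifference means u(8300) = δ · u(24782), so δ = u(8300)/u(24782).
Since u(x) = x^0.8, δ = (8300/24782)^0.8 = 0.33492^0.8 = 0.41682.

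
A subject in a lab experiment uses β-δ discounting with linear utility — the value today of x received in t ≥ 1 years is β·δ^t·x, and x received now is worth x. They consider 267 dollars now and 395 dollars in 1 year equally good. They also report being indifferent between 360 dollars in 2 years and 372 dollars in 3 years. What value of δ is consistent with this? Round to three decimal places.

δ ≈ 0.968

From the later pair, β·δ^2·360 = β·δ^3·372; dividing through, δ = 360/372 = 0.96774.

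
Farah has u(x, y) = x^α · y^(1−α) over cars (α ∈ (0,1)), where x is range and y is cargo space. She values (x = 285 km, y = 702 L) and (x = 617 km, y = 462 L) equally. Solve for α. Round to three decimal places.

α ≈ 0.351

Indifference: 285^α · 702^(1−α) = 617^α · 462^(1−α).
Taking logs: α·ln 285 + (1−α)·ln 702 = α·ln 617 + (1−α)·ln 462, i.e. α·-0.772380 = (1−α)·-0.418369.
So α/(1−α) = (-0.418369)/(-0.772380) = 0.541662, and α = 0.541662/1.541662 ≈ 0.351.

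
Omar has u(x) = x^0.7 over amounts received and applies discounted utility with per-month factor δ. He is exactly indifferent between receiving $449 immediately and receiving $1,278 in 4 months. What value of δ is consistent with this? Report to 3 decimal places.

Indifference means u(449) = δ^4 · u(1278), so δ^4 = u(449)/u(1278).
With u(x) = x^0.7: δ^4 = 449^0.7/1278^0.7 = (449/1278)^0.7 = 0.48084.
So δ = 0.48084^(1/4) ≈ 0.833.

δ ≈ 0.833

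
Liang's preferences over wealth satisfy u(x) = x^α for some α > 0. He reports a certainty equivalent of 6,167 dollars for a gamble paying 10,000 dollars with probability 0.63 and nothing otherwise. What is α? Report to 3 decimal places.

Since u(0) = 0, the lottery's EU is 0.63·10000^α.
Equating: 6167^α = 0.63·10000^α, i.e. 0.6167^α = 0.63.
Taking logs: α·ln(6167/10000) = ln(0.63), so α = -0.462035 / -0.483373 ≈ 0.956.

α ≈ 0.956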